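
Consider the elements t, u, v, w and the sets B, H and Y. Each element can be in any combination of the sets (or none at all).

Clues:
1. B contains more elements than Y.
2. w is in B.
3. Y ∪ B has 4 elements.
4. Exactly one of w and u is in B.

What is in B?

B = {t, v, w}

From (2): w ∈ B.
(4) (exactly one): u ∉ B.
Suppose t ∉ B: no assignment then satisfies all the clues, so t ∈ B.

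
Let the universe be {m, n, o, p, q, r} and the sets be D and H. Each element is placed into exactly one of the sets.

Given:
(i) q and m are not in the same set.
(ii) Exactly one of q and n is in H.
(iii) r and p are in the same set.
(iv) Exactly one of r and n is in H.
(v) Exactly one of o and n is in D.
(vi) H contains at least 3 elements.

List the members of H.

H = {o, p, q, r}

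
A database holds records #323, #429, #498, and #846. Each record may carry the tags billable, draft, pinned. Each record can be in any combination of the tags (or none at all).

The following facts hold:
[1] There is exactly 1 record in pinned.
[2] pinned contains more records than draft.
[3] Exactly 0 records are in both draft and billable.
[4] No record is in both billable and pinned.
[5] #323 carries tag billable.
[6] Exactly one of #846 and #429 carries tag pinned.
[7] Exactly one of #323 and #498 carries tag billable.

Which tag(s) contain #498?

#498: none

From (5): #323 ∈ billable.
(4) (disjoint): #323 ∉ pinned.
(7) (exactly one): #498 ∉ billable.
Suppose #498 ∈ draft: no assignment then satisfies all the clues, so #498 ∉ draft.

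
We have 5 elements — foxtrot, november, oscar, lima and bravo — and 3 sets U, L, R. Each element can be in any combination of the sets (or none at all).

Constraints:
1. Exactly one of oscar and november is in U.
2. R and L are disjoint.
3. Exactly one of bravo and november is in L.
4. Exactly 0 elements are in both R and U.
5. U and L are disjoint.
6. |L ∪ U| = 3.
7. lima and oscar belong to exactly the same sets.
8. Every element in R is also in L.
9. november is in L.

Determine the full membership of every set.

From (9): november ∈ L.
(2) (disjoint): november ∉ R.
(3) (exactly one): bravo ∉ L.
(5) (disjoint): november ∉ U.
(8) contrapositive: bravo ∉ R.
(1) (exactly one): oscar ∈ U.
(5) (disjoint): oscar ∉ L.
(7): lima matches oscar: lima ∈ U.
(7): lima matches oscar: lima ∉ L.
(8) contrapositive: oscar ∉ R.
(8) contrapositive: lima ∉ R.
Suppose foxtrot ∈ U: no assignment then satisfies all the clues, so foxtrot ∉ U.

U = {lima, oscar}; L = {november}; R = {}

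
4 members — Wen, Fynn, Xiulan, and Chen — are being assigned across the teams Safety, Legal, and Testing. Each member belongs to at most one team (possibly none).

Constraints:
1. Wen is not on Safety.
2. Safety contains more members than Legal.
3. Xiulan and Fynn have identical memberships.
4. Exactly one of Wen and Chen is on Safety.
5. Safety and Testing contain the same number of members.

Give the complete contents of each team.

Safety = {Chen}; Legal = {}; Testing = {Wen}

From (1): Wen ∉ Safety.
(4) (exactly one): Chen ∈ Safety.
Suppose Wen ∈ Legal: no assignment then satisfies all the clues, so Wen ∉ Legal.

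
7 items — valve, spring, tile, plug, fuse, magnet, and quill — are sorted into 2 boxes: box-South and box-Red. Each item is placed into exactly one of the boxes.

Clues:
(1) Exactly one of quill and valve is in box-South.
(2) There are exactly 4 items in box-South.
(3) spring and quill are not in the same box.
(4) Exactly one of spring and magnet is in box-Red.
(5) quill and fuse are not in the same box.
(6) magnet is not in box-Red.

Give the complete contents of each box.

From (6): magnet ∉ box-Red.
(4) (exactly one): spring ∈ box-Red.
Only one box left: magnet ∈ box-South.
(3): quill ∉ box-Red.
Only one box left: quill ∈ box-South.
(1) (exactly one): valve ∉ box-South.
(5): fuse ∉ box-South.
Only one box left: valve ∈ box-Red.
Only one box left: fuse ∈ box-Red.
(2): only 4 candidates remain for box-South, so all are in.

box-South = {magnet, plug, quill, tile}; box-Red = {fuse, spring, valve}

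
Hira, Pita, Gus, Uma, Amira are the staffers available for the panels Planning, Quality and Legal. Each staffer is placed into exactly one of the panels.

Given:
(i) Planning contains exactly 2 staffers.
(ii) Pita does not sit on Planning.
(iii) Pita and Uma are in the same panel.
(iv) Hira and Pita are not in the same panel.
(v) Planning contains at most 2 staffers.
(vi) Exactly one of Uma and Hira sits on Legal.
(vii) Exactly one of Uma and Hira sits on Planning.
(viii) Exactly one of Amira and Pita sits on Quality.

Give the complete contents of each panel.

From (ii): Pita ∉ Planning.
(iii): Uma matches Pita: Uma ∉ Planning.
(vii) (exactly one): Hira ∈ Planning.
(vi) (exactly one): Uma ∈ Legal.
(iii): Pita matches Uma: Pita ∉ Quality.
(iii): Pita matches Uma: Pita ∈ Legal.
(viii) (exactly one): Amira ∈ Quality.
(i): only 2 candidates remain for Planning, so all are in.

Planning = {Gus, Hira}; Quality = {Amira}; Legal = {Pita, Uma}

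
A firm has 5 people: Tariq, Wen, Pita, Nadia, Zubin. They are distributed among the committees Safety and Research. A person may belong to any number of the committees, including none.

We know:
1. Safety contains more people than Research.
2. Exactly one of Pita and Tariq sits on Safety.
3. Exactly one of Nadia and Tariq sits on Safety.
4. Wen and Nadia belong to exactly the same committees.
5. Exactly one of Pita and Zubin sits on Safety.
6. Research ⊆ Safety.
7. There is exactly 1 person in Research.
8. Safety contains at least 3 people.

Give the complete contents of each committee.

Safety = {Nadia, Pita, Wen}; Research = {Pita}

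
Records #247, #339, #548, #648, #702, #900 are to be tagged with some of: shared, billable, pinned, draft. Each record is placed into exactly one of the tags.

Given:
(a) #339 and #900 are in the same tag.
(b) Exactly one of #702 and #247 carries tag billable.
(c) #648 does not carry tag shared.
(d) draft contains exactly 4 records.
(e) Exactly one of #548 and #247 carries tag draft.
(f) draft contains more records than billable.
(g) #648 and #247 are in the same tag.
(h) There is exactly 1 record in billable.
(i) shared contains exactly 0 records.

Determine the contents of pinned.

pinned = {#548}

From (c): #648 ∉ shared.
(g): #247 matches #648: #247 ∉ shared.
(i): shared already has 0, so the rest are out.
Suppose #247 ∈ pinned: no assignment then satisfies all the clues, so #247 ∉ pinned.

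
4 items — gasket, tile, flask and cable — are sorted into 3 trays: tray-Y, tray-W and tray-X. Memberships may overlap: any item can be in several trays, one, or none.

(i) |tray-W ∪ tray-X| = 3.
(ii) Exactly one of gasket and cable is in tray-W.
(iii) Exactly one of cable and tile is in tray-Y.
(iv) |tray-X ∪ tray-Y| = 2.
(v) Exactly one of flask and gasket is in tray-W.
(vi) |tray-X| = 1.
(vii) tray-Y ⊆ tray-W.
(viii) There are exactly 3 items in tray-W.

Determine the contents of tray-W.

tray-W = {cable, flask, tile}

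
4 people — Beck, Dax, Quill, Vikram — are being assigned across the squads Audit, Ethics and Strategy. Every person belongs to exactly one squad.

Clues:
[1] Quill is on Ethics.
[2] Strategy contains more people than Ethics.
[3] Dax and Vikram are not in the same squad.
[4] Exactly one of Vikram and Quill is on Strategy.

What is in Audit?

Audit = {Dax}

From (1): Quill ∈ Ethics.
(4) (exactly one): Vikram ∈ Strategy.
(3): Dax ∉ Strategy.
Suppose Beck ∈ Audit: no assignment then satisfies all the clues, so Beck ∉ Audit.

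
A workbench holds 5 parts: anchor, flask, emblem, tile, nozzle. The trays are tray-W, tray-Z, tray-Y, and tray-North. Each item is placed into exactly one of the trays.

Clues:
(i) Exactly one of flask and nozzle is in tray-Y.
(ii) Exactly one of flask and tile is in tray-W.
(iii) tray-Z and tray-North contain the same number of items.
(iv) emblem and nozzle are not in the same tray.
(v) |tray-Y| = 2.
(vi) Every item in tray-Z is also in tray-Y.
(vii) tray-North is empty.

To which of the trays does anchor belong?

anchor: tray-W

(vii): tray-North already has 0, so the rest are out.
Suppose anchor ∉ tray-W: no assignment then satisfies all the clues, so anchor ∈ tray-W.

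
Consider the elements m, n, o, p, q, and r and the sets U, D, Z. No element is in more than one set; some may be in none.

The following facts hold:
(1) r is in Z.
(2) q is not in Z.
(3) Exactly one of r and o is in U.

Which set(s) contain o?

From (1): r ∈ Z.
From (2): q ∉ Z.
(3) (exactly one): o ∈ U.

o: U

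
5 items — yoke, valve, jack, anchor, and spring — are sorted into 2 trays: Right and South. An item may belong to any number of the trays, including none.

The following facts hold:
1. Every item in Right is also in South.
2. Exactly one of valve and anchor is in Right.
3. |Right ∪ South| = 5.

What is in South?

South = {anchor, jack, spring, valve, yoke}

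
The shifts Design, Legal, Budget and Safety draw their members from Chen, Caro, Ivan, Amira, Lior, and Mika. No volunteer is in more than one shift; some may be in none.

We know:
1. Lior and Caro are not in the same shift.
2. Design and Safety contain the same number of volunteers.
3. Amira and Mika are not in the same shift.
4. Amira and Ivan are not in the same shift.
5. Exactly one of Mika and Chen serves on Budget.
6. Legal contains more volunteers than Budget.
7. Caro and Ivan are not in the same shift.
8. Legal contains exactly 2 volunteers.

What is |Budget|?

1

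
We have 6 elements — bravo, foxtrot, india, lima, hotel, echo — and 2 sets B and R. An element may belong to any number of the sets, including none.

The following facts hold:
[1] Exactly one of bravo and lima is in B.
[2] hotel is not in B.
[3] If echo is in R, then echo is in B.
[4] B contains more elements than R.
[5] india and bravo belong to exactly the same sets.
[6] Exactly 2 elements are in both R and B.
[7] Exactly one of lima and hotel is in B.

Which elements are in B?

B = {echo, foxtrot, lima}

From (2): hotel ∉ B.
(7) (exactly one): lima ∈ B.
(1) (exactly one): bravo ∉ B.
(5): india matches bravo: india ∉ B.
Suppose foxtrot ∉ B: no assignment then satisfies all the clues, so foxtrot ∈ B.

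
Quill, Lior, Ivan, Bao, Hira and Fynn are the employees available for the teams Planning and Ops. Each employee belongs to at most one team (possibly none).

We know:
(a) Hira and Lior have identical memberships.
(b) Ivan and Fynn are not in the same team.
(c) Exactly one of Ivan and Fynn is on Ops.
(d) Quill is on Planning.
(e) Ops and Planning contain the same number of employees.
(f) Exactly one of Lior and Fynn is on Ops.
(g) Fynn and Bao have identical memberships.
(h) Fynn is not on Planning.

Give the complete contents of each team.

Planning = {Ivan, Quill}; Ops = {Bao, Fynn}

From (d): Quill ∈ Planning.
From (h): Fynn ∉ Planning.
(g): Bao matches Fynn: Bao ∉ Planning.
Suppose Lior ∈ Planning: no assignment then satisfies all the clues, so Lior ∉ Planning.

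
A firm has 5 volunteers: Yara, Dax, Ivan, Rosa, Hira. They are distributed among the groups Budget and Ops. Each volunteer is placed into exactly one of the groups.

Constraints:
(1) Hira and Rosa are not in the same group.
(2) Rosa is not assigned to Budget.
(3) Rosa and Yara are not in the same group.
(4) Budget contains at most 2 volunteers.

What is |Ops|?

From (2): Rosa ∉ Budget.
Only one group left: Rosa ∈ Ops.
(1): Hira ∉ Ops.
(3): Yara ∉ Ops.
Only one group left: Yara ∈ Budget.
Only one group left: Hira ∈ Budget.
(4): Budget already has 2, so the rest are out.
Only one group left: Dax ∈ Ops.
Only one group left: Ivan ∈ Ops.

3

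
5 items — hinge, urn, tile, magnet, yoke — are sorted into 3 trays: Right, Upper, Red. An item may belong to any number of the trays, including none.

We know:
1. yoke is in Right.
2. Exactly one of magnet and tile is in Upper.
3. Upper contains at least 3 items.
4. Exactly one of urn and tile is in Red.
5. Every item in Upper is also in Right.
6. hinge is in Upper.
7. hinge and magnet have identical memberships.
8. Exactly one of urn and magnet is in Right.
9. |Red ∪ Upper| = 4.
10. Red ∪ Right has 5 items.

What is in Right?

Right = {hinge, magnet, tile, yoke}

From (1): yoke ∈ Right.
From (6): hinge ∈ Upper.
(5) with hinge ∈ Upper: hinge ∈ Right.
(7): magnet matches hinge: magnet ∈ Right.
(7): magnet matches hinge: magnet ∈ Upper.
(8) (exactly one): urn ∉ Right.
(2) (exactly one): tile ∉ Upper.
(5) contrapositive: urn ∉ Upper.
(3): only 3 candidates remain for Upper, so all are in.
Suppose tile ∉ Right: no assignment then satisfies all the clues, so tile ∈ Right.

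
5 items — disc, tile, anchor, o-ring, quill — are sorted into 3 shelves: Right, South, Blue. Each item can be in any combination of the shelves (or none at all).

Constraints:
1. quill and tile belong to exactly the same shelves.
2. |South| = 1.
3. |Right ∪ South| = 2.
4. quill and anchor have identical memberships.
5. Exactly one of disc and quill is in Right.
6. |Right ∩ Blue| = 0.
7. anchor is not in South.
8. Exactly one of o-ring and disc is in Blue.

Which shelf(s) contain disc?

disc: Right

From (7): anchor ∉ South.
(4): quill matches anchor: quill ∉ South.
(1): tile matches quill: tile ∉ South.
Suppose disc ∉ Right: no assignment then satisfies all the clues, so disc ∈ Right.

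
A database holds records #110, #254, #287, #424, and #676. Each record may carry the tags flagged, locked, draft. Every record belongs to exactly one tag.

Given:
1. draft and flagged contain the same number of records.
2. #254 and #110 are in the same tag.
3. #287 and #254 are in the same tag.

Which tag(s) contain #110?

#110: locked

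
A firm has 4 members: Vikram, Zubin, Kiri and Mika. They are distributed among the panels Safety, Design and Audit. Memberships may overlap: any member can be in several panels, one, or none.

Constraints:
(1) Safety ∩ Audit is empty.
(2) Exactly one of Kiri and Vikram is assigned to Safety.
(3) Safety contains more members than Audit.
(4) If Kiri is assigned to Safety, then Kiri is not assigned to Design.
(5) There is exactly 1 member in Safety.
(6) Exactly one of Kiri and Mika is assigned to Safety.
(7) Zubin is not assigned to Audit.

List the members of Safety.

From (7): Zubin ∉ Audit.
Suppose Vikram ∈ Safety: no assignment then satisfies all the clues, so Vikram ∉ Safety.

Safety = {Kiri}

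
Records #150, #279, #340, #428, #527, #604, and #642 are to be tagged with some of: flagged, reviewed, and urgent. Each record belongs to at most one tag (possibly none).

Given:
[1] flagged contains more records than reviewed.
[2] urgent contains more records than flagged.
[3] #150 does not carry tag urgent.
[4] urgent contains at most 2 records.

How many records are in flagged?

1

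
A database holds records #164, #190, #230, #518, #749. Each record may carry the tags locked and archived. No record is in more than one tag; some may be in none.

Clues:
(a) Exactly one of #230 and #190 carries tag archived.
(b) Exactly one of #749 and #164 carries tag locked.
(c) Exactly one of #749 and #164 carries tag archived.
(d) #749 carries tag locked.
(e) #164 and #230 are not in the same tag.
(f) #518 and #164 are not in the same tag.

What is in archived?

From (d): #749 ∈ locked.
(b) (exactly one): #164 ∉ locked.
(c) (exactly one): #164 ∈ archived.
(e): #230 ∉ archived.
(f): #518 ∉ archived.
(a) (exactly one): #190 ∈ archived.

archived = {#164, #190}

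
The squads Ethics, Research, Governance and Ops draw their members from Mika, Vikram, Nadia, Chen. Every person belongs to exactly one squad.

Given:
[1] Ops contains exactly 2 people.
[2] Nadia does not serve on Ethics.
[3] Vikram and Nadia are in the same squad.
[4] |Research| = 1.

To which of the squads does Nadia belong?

Nadia: Ops

From (2): Nadia ∉ Ethics.
(3): Vikram matches Nadia: Vikram ∉ Ethics.
Suppose Nadia ∈ Research: no assignment then satisfies all the clues, so Nadia ∉ Research.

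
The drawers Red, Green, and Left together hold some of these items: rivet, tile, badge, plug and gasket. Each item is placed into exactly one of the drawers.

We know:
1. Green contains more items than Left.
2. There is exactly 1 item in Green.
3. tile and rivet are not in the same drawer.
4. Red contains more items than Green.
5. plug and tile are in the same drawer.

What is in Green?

Green = {rivet}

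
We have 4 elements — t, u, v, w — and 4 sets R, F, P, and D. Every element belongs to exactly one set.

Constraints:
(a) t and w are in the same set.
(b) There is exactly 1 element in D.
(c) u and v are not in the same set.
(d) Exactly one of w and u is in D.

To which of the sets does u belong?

u: D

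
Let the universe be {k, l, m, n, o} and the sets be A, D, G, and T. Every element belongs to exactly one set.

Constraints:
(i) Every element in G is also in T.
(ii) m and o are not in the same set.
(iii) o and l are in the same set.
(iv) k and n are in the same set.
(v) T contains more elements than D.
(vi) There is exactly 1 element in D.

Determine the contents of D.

D = {m}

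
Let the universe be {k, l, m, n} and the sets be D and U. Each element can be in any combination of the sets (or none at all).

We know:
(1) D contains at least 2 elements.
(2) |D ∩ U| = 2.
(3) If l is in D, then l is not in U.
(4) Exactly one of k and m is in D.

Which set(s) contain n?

n: D, U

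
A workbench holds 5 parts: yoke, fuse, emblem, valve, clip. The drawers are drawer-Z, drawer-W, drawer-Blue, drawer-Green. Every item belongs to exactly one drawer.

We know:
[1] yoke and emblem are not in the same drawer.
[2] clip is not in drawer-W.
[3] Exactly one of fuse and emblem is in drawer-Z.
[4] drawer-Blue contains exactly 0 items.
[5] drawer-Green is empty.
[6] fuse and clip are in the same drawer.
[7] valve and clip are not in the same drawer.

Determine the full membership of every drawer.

From (2): clip ∉ drawer-W.
(4): drawer-Blue already has 0, so the rest are out.
(5): drawer-Green already has 0, so the rest are out.
(6): fuse matches clip: fuse ∉ drawer-W.
Only one drawer left: fuse ∈ drawer-Z.
Only one drawer left: clip ∈ drawer-Z.
(3) (exactly one): emblem ∉ drawer-Z.
(7): valve ∉ drawer-Z.
Only one drawer left: emblem ∈ drawer-W.
Only one drawer left: valve ∈ drawer-W.
(1): yoke ∉ drawer-W.
Only one drawer left: yoke ∈ drawer-Z.

drawer-Z = {clip, fuse, yoke}; drawer-W = {emblem, valve}; drawer-Blue = {}; drawer-Green = {}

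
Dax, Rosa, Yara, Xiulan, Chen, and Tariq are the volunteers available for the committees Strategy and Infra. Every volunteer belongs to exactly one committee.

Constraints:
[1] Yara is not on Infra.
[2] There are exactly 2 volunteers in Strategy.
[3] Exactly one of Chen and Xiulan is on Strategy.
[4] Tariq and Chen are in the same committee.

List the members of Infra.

Infra = {Chen, Dax, Rosa, Tariq}

From (1): Yara ∉ Infra.
Only one committee left: Yara ∈ Strategy.
Suppose Dax ∉ Infra: no assignment then satisfies all the clues, so Dax ∈ Infra.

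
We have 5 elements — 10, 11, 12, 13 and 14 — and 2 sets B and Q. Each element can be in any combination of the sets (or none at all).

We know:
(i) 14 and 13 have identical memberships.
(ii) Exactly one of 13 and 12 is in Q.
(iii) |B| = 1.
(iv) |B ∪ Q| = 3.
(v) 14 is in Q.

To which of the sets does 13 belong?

13: Q

From (v): 14 ∈ Q.
(i): 13 matches 14: 13 ∈ Q.
(ii) (exactly one): 12 ∉ Q.
Suppose 13 ∈ B: no assignment then satisfies all the clues, so 13 ∉ B.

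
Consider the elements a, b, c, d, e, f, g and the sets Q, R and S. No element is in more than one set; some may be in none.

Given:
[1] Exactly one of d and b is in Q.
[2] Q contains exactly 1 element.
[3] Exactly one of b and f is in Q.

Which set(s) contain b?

b: Q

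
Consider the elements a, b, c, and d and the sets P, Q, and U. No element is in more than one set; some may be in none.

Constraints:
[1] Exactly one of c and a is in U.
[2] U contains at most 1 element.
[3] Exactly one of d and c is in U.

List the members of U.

U = {c}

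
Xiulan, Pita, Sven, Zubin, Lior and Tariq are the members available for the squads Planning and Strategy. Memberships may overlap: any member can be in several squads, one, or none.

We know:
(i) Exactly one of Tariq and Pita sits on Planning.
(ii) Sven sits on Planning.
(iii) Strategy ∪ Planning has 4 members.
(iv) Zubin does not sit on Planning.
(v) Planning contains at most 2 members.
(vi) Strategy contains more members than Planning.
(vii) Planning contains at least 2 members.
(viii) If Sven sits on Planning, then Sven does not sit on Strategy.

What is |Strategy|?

3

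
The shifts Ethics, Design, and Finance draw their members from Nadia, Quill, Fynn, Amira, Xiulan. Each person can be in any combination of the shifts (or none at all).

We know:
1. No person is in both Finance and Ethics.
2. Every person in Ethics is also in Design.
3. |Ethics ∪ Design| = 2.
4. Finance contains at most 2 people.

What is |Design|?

2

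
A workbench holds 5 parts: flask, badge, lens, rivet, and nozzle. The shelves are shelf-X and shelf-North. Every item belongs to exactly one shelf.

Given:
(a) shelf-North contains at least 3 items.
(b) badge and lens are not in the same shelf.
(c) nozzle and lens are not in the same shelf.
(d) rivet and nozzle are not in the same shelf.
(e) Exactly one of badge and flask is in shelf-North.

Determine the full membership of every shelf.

shelf-X = {badge, nozzle}; shelf-North = {flask, lens, rivet}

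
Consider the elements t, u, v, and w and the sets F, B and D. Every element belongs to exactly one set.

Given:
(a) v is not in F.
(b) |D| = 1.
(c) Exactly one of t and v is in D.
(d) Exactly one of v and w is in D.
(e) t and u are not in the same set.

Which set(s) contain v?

v: D

From (a): v ∉ F.
Suppose v ∈ B: no assignment then satisfies all the clues, so v ∉ B.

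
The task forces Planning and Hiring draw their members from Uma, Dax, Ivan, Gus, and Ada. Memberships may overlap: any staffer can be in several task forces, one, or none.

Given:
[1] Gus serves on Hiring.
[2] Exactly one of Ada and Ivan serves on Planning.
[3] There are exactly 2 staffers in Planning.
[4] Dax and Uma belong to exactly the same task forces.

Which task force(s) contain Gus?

Gus: Hiring, Planning

From (1): Gus ∈ Hiring.
Suppose Gus ∉ Planning: no assignment then satisfies all the clues, so Gus ∈ Planning.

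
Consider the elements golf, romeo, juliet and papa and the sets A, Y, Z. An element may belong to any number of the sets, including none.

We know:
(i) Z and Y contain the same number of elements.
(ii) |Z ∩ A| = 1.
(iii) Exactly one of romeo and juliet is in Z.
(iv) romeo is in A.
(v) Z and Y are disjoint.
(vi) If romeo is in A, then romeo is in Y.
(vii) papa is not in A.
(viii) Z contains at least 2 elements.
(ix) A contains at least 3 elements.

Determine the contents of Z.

Z = {juliet, papa}

From (iv): romeo ∈ A.
From (vii): papa ∉ A.
(vi): romeo ∈ Y.
(ix): only 3 candidates remain for A, so all are in.
(v) (disjoint): romeo ∉ Z.
(iii) (exactly one): juliet ∈ Z.
(v) (disjoint): juliet ∉ Y.
Suppose golf ∈ Z: no assignment then satisfies all the clues, so golf ∉ Z.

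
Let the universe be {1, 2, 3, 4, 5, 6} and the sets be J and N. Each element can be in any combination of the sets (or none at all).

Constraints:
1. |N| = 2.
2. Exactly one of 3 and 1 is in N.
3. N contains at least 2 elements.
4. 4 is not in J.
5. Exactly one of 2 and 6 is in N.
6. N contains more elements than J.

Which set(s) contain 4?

4: none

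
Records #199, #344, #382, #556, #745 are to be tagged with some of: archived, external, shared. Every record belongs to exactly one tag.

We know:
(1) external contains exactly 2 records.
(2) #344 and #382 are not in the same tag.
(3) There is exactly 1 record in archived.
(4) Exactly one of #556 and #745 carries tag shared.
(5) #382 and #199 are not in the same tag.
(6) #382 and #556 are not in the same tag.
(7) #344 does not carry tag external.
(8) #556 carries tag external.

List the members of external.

external = {#199, #556}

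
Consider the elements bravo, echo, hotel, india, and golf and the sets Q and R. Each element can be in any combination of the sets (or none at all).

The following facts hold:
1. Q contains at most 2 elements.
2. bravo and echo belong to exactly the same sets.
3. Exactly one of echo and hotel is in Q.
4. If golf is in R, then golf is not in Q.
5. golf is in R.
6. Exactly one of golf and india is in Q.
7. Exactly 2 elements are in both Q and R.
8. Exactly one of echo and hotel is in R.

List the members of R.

From (5): golf ∈ R.
(4): golf ∉ Q.
(6) (exactly one): india ∈ Q.
Suppose bravo ∈ R: no assignment then satisfies all the clues, so bravo ∉ R.

R = {golf, hotel, india}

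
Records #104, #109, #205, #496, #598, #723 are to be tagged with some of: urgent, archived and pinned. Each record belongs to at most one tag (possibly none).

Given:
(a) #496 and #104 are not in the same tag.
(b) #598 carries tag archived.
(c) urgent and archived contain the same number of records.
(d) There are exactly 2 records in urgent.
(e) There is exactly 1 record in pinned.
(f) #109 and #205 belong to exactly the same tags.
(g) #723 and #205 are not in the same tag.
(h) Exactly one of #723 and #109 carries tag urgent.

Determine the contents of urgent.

From (b): #598 ∈ archived.
Suppose #104 ∈ urgent: no assignment then satisfies all the clues, so #104 ∉ urgent.

urgent = {#109, #205}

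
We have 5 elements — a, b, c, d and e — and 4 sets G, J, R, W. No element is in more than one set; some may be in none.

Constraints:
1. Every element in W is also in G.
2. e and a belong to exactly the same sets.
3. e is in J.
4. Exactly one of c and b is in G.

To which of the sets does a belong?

a: J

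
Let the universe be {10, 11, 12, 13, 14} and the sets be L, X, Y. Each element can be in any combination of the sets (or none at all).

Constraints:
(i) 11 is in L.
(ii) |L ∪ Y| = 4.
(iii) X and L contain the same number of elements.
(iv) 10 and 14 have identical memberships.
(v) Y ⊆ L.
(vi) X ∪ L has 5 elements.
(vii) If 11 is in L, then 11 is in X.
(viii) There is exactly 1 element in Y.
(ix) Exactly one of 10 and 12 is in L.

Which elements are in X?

X = {10, 11, 12, 14}

From (i): 11 ∈ L.
(vii): 11 ∈ X.
Suppose 10 ∉ X: no assignment then satisfies all the clues, so 10 ∈ X.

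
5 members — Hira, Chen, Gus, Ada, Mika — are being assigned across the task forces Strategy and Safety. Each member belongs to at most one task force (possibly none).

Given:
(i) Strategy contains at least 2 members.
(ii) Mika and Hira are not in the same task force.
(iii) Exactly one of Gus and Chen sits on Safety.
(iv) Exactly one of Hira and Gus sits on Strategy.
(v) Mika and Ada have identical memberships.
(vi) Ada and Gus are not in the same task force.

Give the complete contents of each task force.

Strategy = {Chen, Hira}; Safety = {Gus}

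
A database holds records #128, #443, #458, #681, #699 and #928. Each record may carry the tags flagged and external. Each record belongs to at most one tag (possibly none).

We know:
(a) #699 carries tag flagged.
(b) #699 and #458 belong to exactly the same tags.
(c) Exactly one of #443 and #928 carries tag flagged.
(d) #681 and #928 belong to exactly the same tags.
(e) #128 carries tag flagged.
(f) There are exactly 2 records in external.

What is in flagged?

flagged = {#128, #443, #458, #699}

From (a): #699 ∈ flagged.
From (e): #128 ∈ flagged.
(b): #458 matches #699: #458 ∈ flagged.
Suppose #443 ∉ flagged: no assignment then satisfies all the clues, so #443 ∈ flagged.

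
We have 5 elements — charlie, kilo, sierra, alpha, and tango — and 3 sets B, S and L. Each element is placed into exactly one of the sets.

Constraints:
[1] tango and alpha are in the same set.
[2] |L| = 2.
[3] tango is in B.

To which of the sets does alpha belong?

alpha: B

From (3): tango ∈ B.
(1): alpha matches tango: alpha ∈ B.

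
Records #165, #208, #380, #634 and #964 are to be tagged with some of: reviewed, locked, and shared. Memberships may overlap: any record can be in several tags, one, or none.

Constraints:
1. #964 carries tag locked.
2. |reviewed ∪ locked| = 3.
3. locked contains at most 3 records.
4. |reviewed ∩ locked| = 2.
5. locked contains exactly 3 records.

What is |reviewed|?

2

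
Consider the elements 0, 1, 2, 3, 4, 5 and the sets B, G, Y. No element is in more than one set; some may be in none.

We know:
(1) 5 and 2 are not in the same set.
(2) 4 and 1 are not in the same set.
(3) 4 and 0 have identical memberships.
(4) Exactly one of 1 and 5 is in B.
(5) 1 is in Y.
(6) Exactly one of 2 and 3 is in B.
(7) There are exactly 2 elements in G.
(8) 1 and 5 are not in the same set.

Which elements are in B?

B = {3, 5}

From (5): 1 ∈ Y.
(2): 4 ∉ Y.
(3): 0 matches 4: 0 ∉ Y.
(4) (exactly one): 5 ∈ B.
(1): 2 ∉ B.
(6) (exactly one): 3 ∈ B.
Suppose 0 ∈ B: no assignment then satisfies all the clues, so 0 ∉ B.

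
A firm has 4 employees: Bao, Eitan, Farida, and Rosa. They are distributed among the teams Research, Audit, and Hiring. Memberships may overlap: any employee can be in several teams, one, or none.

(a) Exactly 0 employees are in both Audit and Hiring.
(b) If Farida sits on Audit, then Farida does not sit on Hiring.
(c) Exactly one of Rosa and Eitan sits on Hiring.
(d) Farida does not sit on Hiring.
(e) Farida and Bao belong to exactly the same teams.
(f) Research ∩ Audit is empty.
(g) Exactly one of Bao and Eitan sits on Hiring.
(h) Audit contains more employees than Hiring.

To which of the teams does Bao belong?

Bao: Audit

From (d): Farida ∉ Hiring.
(e): Bao matches Farida: Bao ∉ Hiring.
(g) (exactly one): Eitan ∈ Hiring.
(c) (exactly one): Rosa ∉ Hiring.
Suppose Bao ∈ Research: no assignment then satisfies all the clues, so Bao ∉ Research.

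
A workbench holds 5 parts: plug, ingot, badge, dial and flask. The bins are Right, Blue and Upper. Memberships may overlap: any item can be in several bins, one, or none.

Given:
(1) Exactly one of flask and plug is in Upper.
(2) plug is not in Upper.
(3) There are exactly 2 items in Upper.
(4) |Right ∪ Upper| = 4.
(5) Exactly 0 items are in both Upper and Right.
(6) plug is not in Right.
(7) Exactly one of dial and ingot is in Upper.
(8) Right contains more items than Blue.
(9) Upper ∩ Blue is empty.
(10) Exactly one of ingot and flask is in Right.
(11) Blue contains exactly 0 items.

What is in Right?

Right = {badge, ingot}

From (2): plug ∉ Upper.
From (6): plug ∉ Right.
(1) (exactly one): flask ∈ Upper.
(9) (disjoint): flask ∉ Blue.
(11): Blue already has 0, so the rest are out.
Suppose ingot ∉ Right: no assignment then satisfies all the clues, so ingot ∈ Right.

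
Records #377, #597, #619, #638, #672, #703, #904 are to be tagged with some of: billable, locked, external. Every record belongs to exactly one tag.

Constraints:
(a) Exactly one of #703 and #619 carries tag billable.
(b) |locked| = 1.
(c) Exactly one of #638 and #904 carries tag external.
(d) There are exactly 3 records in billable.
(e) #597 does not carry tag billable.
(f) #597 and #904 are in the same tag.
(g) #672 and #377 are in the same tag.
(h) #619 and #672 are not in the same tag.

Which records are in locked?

locked = {#638}

From (e): #597 ∉ billable.
(f): #904 matches #597: #904 ∉ billable.
Suppose #377 ∈ locked: no assignment then satisfies all the clues, so #377 ∉ locked.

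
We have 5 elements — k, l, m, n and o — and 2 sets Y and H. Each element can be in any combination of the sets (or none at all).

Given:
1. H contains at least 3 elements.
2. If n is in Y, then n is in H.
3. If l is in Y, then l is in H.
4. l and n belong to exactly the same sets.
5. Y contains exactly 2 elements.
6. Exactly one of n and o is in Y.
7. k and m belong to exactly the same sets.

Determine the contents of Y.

Y = {l, n}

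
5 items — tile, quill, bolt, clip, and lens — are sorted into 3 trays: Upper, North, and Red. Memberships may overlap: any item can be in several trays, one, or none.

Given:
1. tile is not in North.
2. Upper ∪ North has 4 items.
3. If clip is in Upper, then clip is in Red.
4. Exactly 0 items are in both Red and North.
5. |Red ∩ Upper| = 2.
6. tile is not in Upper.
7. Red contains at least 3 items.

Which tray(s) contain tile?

From (1): tile ∉ North.
From (6): tile ∉ Upper.
Suppose tile ∉ Red: no assignment then satisfies all the clues, so tile ∈ Red.

tile: Red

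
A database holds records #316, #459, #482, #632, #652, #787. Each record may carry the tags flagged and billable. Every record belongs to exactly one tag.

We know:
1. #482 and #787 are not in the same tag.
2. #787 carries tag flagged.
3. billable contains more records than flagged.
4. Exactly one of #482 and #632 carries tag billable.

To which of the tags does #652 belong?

From (2): #787 ∈ flagged.
(1): #482 ∉ flagged.
Only one tag left: #482 ∈ billable.
(4) (exactly one): #632 ∉ billable.
Only one tag left: #632 ∈ flagged.
Suppose #652 ∈ flagged: no assignment then satisfies all the clues, so #652 ∉ flagged.

#652: billable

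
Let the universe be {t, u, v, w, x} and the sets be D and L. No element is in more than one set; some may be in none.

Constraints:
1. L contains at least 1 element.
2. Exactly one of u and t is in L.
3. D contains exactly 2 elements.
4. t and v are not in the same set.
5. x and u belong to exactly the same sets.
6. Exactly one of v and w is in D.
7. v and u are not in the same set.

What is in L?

L = {u, x}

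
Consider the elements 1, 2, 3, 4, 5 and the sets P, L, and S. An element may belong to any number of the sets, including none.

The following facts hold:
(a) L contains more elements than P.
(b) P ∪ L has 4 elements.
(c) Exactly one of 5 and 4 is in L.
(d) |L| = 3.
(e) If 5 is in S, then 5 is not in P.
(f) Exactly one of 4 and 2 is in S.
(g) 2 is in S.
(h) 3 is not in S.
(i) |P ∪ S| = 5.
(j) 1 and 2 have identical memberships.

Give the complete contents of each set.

From (g): 2 ∈ S.
From (h): 3 ∉ S.
(f) (exactly one): 4 ∉ S.
(j): 1 matches 2: 1 ∈ S.
Suppose 1 ∈ P: no assignment then satisfies all the clues, so 1 ∉ P.

P = {3, 4}; L = {1, 2, 4}; S = {1, 2, 5}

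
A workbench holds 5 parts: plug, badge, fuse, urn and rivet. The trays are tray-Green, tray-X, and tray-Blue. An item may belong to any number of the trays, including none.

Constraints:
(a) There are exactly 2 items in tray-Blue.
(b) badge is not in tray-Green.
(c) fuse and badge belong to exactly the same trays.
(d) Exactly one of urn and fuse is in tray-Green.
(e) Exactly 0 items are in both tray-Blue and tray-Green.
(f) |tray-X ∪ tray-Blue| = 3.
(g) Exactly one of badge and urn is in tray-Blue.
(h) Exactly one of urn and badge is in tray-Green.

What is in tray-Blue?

tray-Blue = {badge, fuse}

From (b): badge ∉ tray-Green.
(c): fuse matches badge: fuse ∉ tray-Green.
(d) (exactly one): urn ∈ tray-Green.
Suppose plug ∈ tray-Blue: no assignment then satisfies all the clues, so plug ∉ tray-Blue.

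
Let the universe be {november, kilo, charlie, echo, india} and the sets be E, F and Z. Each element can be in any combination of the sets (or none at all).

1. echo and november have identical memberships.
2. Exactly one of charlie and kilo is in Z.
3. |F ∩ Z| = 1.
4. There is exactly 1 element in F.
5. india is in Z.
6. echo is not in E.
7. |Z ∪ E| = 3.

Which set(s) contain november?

november: none

From (5): india ∈ Z.
From (6): echo ∉ E.
(1): november matches echo: november ∉ E.
Suppose november ∈ F: no assignment then satisfies all the clues, so november ∉ F.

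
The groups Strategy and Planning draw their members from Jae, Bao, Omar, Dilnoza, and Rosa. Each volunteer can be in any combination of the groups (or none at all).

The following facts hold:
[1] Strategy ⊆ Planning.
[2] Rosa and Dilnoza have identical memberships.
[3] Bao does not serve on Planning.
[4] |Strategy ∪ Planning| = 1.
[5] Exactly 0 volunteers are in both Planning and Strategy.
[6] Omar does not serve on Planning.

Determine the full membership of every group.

Strategy = {}; Planning = {Jae}

From (3): Bao ∉ Planning.
From (6): Omar ∉ Planning.
(1) contrapositive: Bao ∉ Strategy.
(1) contrapositive: Omar ∉ Strategy.
Suppose Jae ∈ Strategy: no assignment then satisfies all the clues, so Jae ∉ Strategy.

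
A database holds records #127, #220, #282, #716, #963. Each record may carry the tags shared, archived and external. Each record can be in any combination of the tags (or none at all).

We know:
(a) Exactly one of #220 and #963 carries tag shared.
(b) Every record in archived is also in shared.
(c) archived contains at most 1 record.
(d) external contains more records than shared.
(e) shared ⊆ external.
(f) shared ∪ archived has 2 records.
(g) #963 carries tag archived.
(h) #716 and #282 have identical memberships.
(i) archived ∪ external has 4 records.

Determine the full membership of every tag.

shared = {#127, #963}; archived = {#963}; external = {#127, #282, #716, #963}

From (g): #963 ∈ archived.
(b) with #963 ∈ archived: #963 ∈ shared.
(c): archived already has 1, so the rest are out.
(e) with #963 ∈ shared: #963 ∈ external.
(a) (exactly one): #220 ∉ shared.
Suppose #127 ∉ shared: no assignment then satisfies all the clues, so #127 ∈ shared.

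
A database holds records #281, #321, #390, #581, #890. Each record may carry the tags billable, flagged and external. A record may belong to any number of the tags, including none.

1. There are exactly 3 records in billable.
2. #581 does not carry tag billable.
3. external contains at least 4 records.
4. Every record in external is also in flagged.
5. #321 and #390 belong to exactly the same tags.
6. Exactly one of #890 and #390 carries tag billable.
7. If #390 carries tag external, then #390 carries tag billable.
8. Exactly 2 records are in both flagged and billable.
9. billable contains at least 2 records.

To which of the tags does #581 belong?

#581: external, flagged

From (2): #581 ∉ billable.
Suppose #581 ∉ flagged: no assignment then satisfies all the clues, so #581 ∈ flagged.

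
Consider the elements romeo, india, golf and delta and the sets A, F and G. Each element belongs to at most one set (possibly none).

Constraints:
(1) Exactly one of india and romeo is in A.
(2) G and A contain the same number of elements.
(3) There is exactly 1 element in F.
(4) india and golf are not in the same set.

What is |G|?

1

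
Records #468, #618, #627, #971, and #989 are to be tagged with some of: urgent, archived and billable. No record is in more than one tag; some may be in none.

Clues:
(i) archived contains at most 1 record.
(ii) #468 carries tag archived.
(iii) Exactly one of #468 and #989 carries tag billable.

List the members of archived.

archived = {#468}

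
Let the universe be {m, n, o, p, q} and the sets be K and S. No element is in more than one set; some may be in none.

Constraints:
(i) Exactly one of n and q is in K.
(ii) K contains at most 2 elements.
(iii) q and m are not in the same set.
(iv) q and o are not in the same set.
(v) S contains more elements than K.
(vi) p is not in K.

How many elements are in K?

1

From (vi): p ∉ K.
Suppose m ∈ K: no assignment then satisfies all the clues, so m ∉ K.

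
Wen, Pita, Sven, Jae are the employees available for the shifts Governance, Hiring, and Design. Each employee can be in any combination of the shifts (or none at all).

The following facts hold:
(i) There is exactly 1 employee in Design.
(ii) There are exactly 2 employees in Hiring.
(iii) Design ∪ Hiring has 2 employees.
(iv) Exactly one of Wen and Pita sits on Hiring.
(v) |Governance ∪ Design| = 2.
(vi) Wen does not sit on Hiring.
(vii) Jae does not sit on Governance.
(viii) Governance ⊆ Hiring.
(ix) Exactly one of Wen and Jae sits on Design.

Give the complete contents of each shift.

Governance = {Pita}; Hiring = {Jae, Pita}; Design = {Jae}

From (vi): Wen ∉ Hiring.
From (vii): Jae ∉ Governance.
(iv) (exactly one): Pita ∈ Hiring.
(viii) contrapositive: Wen ∉ Governance.
Suppose Wen ∈ Design: no assignment then satisfies all the clues, so Wen ∉ Design.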